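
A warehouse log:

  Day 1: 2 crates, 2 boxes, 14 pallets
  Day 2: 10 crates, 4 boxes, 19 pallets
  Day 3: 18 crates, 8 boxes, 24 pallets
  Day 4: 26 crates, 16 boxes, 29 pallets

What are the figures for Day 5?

34 crates, 32 boxes, 34 pallets

For the crates, +8 each step: 2, 10, 18, 26 → 34.
Boxes — ×2 each step: 2, 4, 8, 16 → 32.
For the pallets, +5 each step: 14, 19, 24, 29 → 34.
Putting it together: 34 crates, 32 boxes, 34 pallets.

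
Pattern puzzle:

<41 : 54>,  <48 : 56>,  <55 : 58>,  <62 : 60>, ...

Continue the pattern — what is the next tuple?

First value goes 41, 48, 55, 62 → 69 (+7 each step).
Second value — +2 each step: 54, 56, 58, 60 → 62.
Putting it together: <69 : 62>.

<69 : 62>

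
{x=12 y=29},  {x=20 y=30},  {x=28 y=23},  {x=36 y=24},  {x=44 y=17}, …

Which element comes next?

X goes 12, 20, 28, 36, 44 → 52 (+8 each step).
Y: alternating steps +1, −7, +1, −7, …; 29, 30, 23, 24, 17 → 18.
So the next element is {x=52 y=18}.

{x=52 y=18}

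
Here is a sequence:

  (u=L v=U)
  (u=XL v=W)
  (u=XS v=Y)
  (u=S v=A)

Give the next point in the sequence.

(u=M v=C)

For the u, runs through clothing sizes XS→XL: L, XL, XS, S → M.
For the v, letters move forward 2 places in the alphabet, wrapping Z→A: U, W, Y, A → C.
Combining the parts gives (u=M v=C).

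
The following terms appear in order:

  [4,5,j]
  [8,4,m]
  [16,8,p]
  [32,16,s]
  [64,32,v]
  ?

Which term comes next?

First value: 4, 8, 16, 32, 64 → 128 (×2 each step).
Second value — always the previous value of the first value: 5, 4, 8, 16, 32 → 64.
For the letter, letters move forward 3 places in the alphabet: j, m, p, s, v → y.
So the next term is [128,64,y].

[128,64,y]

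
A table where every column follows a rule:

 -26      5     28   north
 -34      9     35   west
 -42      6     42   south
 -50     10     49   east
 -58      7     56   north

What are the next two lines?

-66  11  63  west; -74  8  70  south

First component: −8 each step, so -26, -34, -42, -50, -58 → -66 → -74.
Second component — alternating steps +4, −3, +4, −3, …: 5, 9, 6, 10, 7 → 11 → 8.
Third component: 28, 35, 42, 49, 56 → 63 → 70 (+7 each step).
Direction: repeats north → west → south → east; north, west, south, east, north → west → south.
Putting the parts together: -66  11  63  west and then -74  8  70  south.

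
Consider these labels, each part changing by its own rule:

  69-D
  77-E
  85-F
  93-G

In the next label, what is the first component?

First component goes 69, 77, 85, 93 → 101 (+8 each step).

101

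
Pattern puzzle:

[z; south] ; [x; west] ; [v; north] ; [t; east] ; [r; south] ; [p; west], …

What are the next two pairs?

[n; north], [l; east]

Letter: letters move back 2 places in the alphabet, so z, x, v, t, r, p → n → l.
Direction: repeats south → west → north → east; south, west, north, east, south, west → north → east.
So the next two pairs are [n; north] and [l; east].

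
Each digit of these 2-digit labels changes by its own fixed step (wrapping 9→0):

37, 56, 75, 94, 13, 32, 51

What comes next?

For the first digit, +2 each step, mod 10: 3, 5, 7, 9, 1, 3, 5 → 7.
Second digit: −1 each step, mod 10; 7, 6, 5, 4, 3, 2, 1 → 0.
Putting it together: 70.

70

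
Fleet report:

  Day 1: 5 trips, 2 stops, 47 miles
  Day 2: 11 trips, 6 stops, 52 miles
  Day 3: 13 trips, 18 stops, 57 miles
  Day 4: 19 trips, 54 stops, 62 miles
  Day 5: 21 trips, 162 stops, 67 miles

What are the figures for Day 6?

27 trips, 486 stops, 72 miles

Trips: alternating steps +6, +2, +6, +2, …; 5, 11, 13, 19, 21 → 27.
Stops goes 2, 6, 18, 54, 162 → 486 (×3 each step).
Miles: +5 each step; 47, 52, 57, 62, 67 → 72.
So the next line is 27 trips, 486 stops, 72 miles.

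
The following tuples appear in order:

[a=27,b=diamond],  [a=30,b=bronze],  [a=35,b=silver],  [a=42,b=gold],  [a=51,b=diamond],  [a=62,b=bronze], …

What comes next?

[a=75,b=silver]

A: differences are 3, 5, 7, … (increasing by 2 each time); 27, 30, 35, 42, 51, 62 → 75.
B: repeats diamond → bronze → silver → gold; diamond, bronze, silver, gold, diamond, bronze → silver.
Putting it together: [a=75,b=silver].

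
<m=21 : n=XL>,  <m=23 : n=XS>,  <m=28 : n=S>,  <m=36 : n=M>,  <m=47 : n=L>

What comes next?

M — differences are 2, 5, 8, … (increasing by 3 each time): 21, 23, 28, 36, 47 → 61.
N: runs through clothing sizes XS→XL, so XL, XS, S, M, L → XL.
Combining the parts gives <m=61 : n=XL>.

<m=61 : n=XL>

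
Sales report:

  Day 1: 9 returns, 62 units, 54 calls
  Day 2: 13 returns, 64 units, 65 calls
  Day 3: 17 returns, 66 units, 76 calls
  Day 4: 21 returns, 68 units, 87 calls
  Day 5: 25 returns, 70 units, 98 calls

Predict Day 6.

Returns goes 9, 13, 17, 21, 25 → 29 (+4 each step).
Units — +2 each step: 62, 64, 66, 68, 70 → 72.
For the calls, +11 each step: 54, 65, 76, 87, 98 → 109.
So the next line is 29 returns, 72 units, 109 calls.

29 returns, 72 units, 109 calls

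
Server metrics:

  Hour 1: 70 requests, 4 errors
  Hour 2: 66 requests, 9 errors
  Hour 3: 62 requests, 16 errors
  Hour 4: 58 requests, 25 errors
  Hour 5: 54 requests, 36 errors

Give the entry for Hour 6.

50 requests, 49 errors

Requests goes 70, 66, 62, 58, 54 → 50 (−4 each step).
Errors: 4, 9, 16, 25, 36 → 49 (perfect squares: 2², 3², 4², …).
Putting it together: 50 requests, 49 errors.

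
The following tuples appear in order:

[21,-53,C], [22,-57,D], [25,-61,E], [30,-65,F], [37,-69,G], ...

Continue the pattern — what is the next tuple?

[46,-73,H]

For the first coordinate, differences are 1, 3, 5, … (increasing by 2 each time): 21, 22, 25, 30, 37 → 46.
Second coordinate goes -53, -57, -61, -65, -69 → -73 (−4 each step).
Letter: letters move forward 1 place in the alphabet, so C, D, E, F, G → H.
So the next tuple is [46,-73,H].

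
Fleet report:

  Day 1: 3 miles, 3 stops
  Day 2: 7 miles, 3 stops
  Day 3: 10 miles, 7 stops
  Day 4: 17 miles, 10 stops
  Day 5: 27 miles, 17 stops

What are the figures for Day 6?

44 miles, 27 stops

Miles: each term is the sum of the two before it, so 3, 7, 10, 17, 27 → 44.
For the stops, always the previous value of the miles: 3, 3, 7, 10, 17 → 27.
Combining the parts gives 44 miles, 27 stops.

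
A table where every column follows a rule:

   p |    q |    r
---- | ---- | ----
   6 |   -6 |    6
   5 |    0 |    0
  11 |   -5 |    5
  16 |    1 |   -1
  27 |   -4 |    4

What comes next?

For the column p, each term is the sum of the two before it: 6, 5, 11, 16, 27 → 43.
Column q goes -6, 0, -5, 1, -4 → 2 (alternating steps +6, −5, +6, −5, …).
Column r: 6, 0, 5, -1, 4 → -2 (always the negative of the column q).
Combining the parts gives 43  2  -2.

43  2  -2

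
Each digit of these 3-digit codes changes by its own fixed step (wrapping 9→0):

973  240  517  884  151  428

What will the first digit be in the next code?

7

First digit — +3 each step, mod 10: 9, 2, 5, 8, 1, 4 → 7.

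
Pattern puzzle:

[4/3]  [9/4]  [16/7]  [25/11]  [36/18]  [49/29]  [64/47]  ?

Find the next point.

[81/76]

First part: 4, 9, 16, 25, 36, 49, 64 → 81 (perfect squares: 2², 3², 4², …).
For the second part, each term is the sum of the two before it: 3, 4, 7, 11, 18, 29, 47 → 76.
Putting it together: [81/76].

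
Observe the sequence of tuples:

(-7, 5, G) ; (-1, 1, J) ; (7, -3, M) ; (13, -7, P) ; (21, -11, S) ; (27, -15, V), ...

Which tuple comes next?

First slot: alternating steps +6, +8, +6, +8, …; -7, -1, 7, 13, 21, 27 → 35.
Second slot goes 5, 1, -3, -7, -11, -15 → -19 (−4 each step).
Letter — letters move forward 3 places in the alphabet: G, J, M, P, S, V → Y.
So the next tuple is (35, -19, Y).

(35, -19, Y)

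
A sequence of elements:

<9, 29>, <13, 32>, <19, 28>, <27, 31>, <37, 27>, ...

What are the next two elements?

First part — differences are 4, 6, 8, … (increasing by 2 each time): 9, 13, 19, 27, 37 → 49 → 63.
Second part — alternating steps +3, −4, +3, −4, …: 29, 32, 28, 31, 27 → 30 → 26.
So the next two elements are <49, 30> and <63, 26>.

<49, 30>, <63, 26>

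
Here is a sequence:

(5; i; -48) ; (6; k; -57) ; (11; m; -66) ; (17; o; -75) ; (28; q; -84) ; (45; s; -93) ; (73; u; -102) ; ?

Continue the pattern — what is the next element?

First part: each term is the sum of the two before it, so 5, 6, 11, 17, 28, 45, 73 → 118.
Letter: letters move forward 2 places in the alphabet, so i, k, m, o, q, s, u → w.
Third part: −9 each step; -48, -57, -66, -75, -84, -93, -102 → -111.
Combining the parts gives (118; w; -111).

(118; w; -111)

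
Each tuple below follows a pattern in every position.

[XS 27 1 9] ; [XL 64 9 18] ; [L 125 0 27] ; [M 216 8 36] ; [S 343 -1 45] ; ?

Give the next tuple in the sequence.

Size: runs backward through clothing sizes XS→XL, so XS, XL, L, M, S → XS.
Second entry: 27, 64, 125, 216, 343 → 512 (perfect cubes: 3³, 4³, 5³, …).
Third entry: alternating steps +8, −9, +8, −9, …, so 1, 9, 0, 8, -1 → 7.
Fourth entry: 9, 18, 27, 36, 45 → 54 (+9 each step).
Combining the parts gives [XS 512 7 54].

[XS 512 7 54]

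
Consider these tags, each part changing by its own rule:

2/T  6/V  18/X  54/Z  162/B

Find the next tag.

486/D

First component — ×3 each step: 2, 6, 18, 54, 162 → 486.
Letter: letters move forward 2 places in the alphabet, wrapping Z→A, so T, V, X, Z, B → D.
So the next tag is 486/D.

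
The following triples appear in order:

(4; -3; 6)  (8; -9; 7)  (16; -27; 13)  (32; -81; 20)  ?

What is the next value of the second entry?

Second entry: ×3 each step; -3, -9, -27, -81 → -243.

-243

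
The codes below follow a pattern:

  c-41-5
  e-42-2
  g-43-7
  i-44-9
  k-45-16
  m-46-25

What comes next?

o-47-41

Letter: letters move forward 2 places in the alphabet, so c, e, g, i, k, m → o.
Second component goes 41, 42, 43, 44, 45, 46 → 47 (+1 each step).
Third component: each term is the sum of the two before it; 5, 2, 7, 9, 16, 25 → 41.
So the next code is o-47-41.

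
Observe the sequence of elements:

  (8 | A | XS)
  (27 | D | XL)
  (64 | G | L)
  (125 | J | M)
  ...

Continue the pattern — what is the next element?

First part: 8, 27, 64, 125 → 216 (perfect cubes: 2³, 3³, 4³, …).
Letter — letters move forward 3 places in the alphabet: A, D, G, J → M.
For the size, runs backward through clothing sizes XS→XL: XS, XL, L, M → S.
So the next element is (216 | M | S).

(216 | M | S)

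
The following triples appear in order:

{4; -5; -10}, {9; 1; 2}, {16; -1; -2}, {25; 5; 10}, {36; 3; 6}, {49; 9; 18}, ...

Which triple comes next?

First part goes 4, 9, 16, 25, 36, 49 → 64 (perfect squares: 2², 3², 4², …).
For the second part, alternating steps +6, −2, +6, −2, …: -5, 1, -1, 5, 3, 9 → 7.
Third part — always 2 × the second part: -10, 2, -2, 10, 6, 18 → 14.
Putting it together: {64; 7; 14}.

{64; 7; 14}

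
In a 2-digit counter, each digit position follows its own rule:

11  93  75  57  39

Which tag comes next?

11

First digit: −2 each step, mod 10; 1, 9, 7, 5, 3 → 1.
Second digit: 1, 3, 5, 7, 9 → 1 (+2 each step, mod 10).
Putting it together: 11.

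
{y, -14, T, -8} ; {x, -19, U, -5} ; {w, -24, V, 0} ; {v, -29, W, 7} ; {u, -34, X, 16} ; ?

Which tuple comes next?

First letter — letters move back 1 place in the alphabet: y, x, w, v, u → t.
Second entry: −5 each step; -14, -19, -24, -29, -34 → -39.
For the second letter, letters move forward 1 place in the alphabet: T, U, V, W, X → Y.
Fourth entry goes -8, -5, 0, 7, 16 → 27 (differences are 3, 5, 7, … (increasing by 2 each time)).
So the next tuple is {t, -39, Y, 27}.

{t, -39, Y, 27}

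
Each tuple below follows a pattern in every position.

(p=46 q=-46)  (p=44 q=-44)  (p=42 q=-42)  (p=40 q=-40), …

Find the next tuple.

(p=38 q=-38)

P goes 46, 44, 42, 40 → 38 (−2 each step).
Q: +2 each step; -46, -44, -42, -40 → -38.
Putting it together: (p=38 q=-38).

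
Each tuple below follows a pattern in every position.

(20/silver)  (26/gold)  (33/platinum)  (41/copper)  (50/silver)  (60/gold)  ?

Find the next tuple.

(71/platinum)

First slot: differences are 6, 7, 8, … (increasing by 1 each time); 20, 26, 33, 41, 50, 60 → 71.
Metal: repeats silver → gold → platinum → copper; silver, gold, platinum, copper, silver, gold → platinum.
Combining the parts gives (71/platinum).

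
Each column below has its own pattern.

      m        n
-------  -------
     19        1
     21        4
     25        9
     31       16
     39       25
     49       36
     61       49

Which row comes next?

Column m: 19, 21, 25, 31, 39, 49, 61 → 75 (differences are 2, 4, 6, … (increasing by 2 each time)).
Column n: perfect squares: 1², 2², 3², …; 1, 4, 9, 16, 25, 36, 49 → 64.
Combining the parts gives 75  64.

75  64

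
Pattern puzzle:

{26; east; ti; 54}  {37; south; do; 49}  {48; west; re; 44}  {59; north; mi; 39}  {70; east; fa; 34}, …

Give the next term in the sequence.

{81; south; sol; 29}

First value: 26, 37, 48, 59, 70 → 81 (+11 each step).
Direction goes east, south, west, north, east → south (repeats east → south → west → north).
For the note, runs through the solfège scale do→ti: ti, do, re, mi, fa → sol.
Fourth value — −5 each step: 54, 49, 44, 39, 34 → 29.
Combining the parts gives {81; south; sol; 29}.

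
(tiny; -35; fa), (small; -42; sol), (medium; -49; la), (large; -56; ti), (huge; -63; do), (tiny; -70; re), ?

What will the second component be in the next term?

For the second component, −7 each step: -35, -42, -49, -56, -63, -70 → -77.

-77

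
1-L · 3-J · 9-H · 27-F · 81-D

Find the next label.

243-B

First component: ×3 each step, so 1, 3, 9, 27, 81 → 243.
Letter goes L, J, H, F, D → B (letters move back 2 places in the alphabet).
Combining the parts gives 243-B.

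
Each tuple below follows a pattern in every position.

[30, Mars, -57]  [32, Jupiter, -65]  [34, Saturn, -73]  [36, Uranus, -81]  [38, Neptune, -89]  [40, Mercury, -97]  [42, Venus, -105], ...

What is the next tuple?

First component: 30, 32, 34, 36, 38, 40, 42 → 44 (+2 each step).
Planet: runs through the planets Mercury→Neptune; Mars, Jupiter, Saturn, Uranus, Neptune, Mercury, Venus → Earth.
Third component goes -57, -65, -73, -81, -89, -97, -105 → -113 (−8 each step).
Combining the parts gives [44, Earth, -113].

[44, Earth, -113]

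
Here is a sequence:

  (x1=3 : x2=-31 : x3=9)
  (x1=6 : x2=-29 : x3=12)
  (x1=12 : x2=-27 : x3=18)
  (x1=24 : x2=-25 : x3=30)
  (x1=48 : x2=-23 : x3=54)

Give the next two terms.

(x1=96 : x2=-21 : x3=102), (x1=192 : x2=-19 : x3=198)

X1: 3, 6, 12, 24, 48 → 96 → 192 (×2 each step).
X2 goes -31, -29, -27, -25, -23 → -21 → -19 (+2 each step).
For the x3, always 6 more than the x1: 9, 12, 18, 30, 54 → 102 → 198.
Putting the parts together: (x1=96 : x2=-21 : x3=102) and then (x1=192 : x2=-19 : x3=198).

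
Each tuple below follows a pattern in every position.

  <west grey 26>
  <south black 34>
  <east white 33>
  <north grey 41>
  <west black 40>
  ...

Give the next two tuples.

Direction: west, south, east, north, west → south → east (repeats west → south → east → north).
Shade goes grey, black, white, grey, black → white → grey (repeats grey → black → white).
Third part: 26, 34, 33, 41, 40 → 48 → 47 (alternating steps +8, −1, +8, −1, …).
Putting the parts together: <south white 48> and then <east grey 47>.

<south white 48>, <east grey 47>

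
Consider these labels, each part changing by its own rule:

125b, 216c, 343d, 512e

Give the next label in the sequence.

For the first component, perfect cubes: 5³, 6³, 7³, …: 125, 216, 343, 512 → 729.
Letter: b, c, d, e → f (letters move forward 1 place in the alphabet).
Putting it together: 729f.

729f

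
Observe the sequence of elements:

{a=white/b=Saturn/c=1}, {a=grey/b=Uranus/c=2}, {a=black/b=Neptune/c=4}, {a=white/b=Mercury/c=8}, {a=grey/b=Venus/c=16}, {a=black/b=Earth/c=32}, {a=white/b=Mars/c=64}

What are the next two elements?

A: white, grey, black, white, grey, black, white → grey → black (repeats white → grey → black).
B: runs through the planets Mercury→Neptune, so Saturn, Uranus, Neptune, Mercury, Venus, Earth, Mars → Jupiter → Saturn.
C: 1, 2, 4, 8, 16, 32, 64 → 128 → 256 (×2 each step).
So the next two elements are {a=grey/b=Jupiter/c=128} and {a=black/b=Saturn/c=256}.

{a=grey/b=Jupiter/c=128}, {a=black/b=Saturn/c=256}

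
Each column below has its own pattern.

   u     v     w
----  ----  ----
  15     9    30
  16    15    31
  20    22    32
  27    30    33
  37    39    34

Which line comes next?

50  49  35

Column u: differences are 1, 4, 7, … (increasing by 3 each time), so 15, 16, 20, 27, 37 → 50.
Column v: differences are 6, 7, 8, … (increasing by 1 each time), so 9, 15, 22, 30, 39 → 49.
Column w: +1 each step, so 30, 31, 32, 33, 34 → 35.
So the next line is 50  49  35.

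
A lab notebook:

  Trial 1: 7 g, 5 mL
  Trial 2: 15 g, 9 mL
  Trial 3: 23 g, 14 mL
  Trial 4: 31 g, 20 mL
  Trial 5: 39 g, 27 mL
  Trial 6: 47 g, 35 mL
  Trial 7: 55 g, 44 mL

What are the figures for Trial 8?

63 g, 54 mL

G: 7, 15, 23, 31, 39, 47, 55 → 63 (+8 each step).
ML: differences are 4, 5, 6, … (increasing by 1 each time); 5, 9, 14, 20, 27, 35, 44 → 54.
Combining the parts gives 63 g, 54 mL.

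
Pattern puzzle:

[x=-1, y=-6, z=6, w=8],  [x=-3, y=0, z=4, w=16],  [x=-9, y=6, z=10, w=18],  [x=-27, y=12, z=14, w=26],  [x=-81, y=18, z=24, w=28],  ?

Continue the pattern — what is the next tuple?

[x=-243, y=24, z=38, w=36]

X: -1, -3, -9, -27, -81 → -243 (×3 each step).
For the y, +6 each step: -6, 0, 6, 12, 18 → 24.
Z: each term is the sum of the two before it, so 6, 4, 10, 14, 24 → 38.
W: alternating steps +8, +2, +8, +2, …; 8, 16, 18, 26, 28 → 36.
Combining the parts gives [x=-243, y=24, z=38, w=36].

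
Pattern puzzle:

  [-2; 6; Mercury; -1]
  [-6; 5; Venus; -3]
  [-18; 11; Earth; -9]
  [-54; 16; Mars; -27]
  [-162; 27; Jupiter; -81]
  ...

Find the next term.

[-486; 43; Saturn; -243]

First entry — ×3 each step: -2, -6, -18, -54, -162 → -486.
Second entry — each term is the sum of the two before it: 6, 5, 11, 16, 27 → 43.
Planet: runs through the planets Mercury→Neptune; Mercury, Venus, Earth, Mars, Jupiter → Saturn.
Fourth entry: ×3 each step, so -1, -3, -9, -27, -81 → -243.
Putting it together: [-486; 43; Saturn; -243].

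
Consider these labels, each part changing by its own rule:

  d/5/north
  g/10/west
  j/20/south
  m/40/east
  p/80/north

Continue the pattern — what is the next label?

s/160/west

Letter — letters move forward 3 places in the alphabet: d, g, j, m, p → s.
Second component: ×2 each step; 5, 10, 20, 40, 80 → 160.
Direction: repeats north → west → south → east; north, west, south, east, north → west.
Combining the parts gives s/160/west.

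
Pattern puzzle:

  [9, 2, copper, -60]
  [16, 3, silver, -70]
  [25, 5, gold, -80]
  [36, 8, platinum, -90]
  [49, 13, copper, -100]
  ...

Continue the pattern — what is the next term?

For the first coordinate, perfect squares: 3², 4², 5², …: 9, 16, 25, 36, 49 → 64.
Second coordinate — each term is the sum of the two before it: 2, 3, 5, 8, 13 → 21.
Metal goes copper, silver, gold, platinum, copper → silver (repeats copper → silver → gold → platinum).
Fourth coordinate goes -60, -70, -80, -90, -100 → -110 (−10 each step).
Combining the parts gives [64, 21, silver, -110].

[64, 21, silver, -110]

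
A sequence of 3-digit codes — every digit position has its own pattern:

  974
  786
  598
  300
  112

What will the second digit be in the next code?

2

For the first digit, −2 each step, mod 10: 9, 7, 5, 3, 1 → 9.
Second digit — +1 each step, mod 10: 7, 8, 9, 0, 1 → 2.
Third digit: +2 each step, mod 10; 4, 6, 8, 0, 2 → 4.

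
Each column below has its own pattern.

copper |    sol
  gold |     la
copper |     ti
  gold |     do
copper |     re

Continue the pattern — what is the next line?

Metal — alternates copper ↔ gold: copper, gold, copper, gold, copper → gold.
Note: runs through the solfège scale do→ti, so sol, la, ti, do, re → mi.
So the next line is gold  mi.

gold  mi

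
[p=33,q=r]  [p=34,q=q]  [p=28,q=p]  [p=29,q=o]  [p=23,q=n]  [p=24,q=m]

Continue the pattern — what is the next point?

P: alternating steps +1, −6, +1, −6, …; 33, 34, 28, 29, 23, 24 → 18.
Q: r, q, p, o, n, m → l (letters move back 1 place in the alphabet).
Combining the parts gives [p=18,q=l].

[p=18,q=l]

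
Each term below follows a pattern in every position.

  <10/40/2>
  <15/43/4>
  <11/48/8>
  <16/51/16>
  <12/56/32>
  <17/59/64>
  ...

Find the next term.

First part goes 10, 15, 11, 16, 12, 17 → 13 (alternating steps +5, −4, +5, −4, …).
Second part: alternating steps +3, +5, +3, +5, …, so 40, 43, 48, 51, 56, 59 → 64.
Third part goes 2, 4, 8, 16, 32, 64 → 128 (×2 each step).
So the next term is <13/64/128>.

<13/64/128>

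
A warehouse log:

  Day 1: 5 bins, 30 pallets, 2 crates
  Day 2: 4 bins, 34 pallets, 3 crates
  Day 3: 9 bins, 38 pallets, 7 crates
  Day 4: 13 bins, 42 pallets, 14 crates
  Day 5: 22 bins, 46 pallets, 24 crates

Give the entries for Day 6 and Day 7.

35 bins, 50 pallets, 37 crates; 57 bins, 54 pallets, 53 crates

For the bins, each term is the sum of the two before it: 5, 4, 9, 13, 22 → 35 → 57.
Pallets goes 30, 34, 38, 42, 46 → 50 → 54 (+4 each step).
Crates — differences are 1, 4, 7, … (increasing by 3 each time): 2, 3, 7, 14, 24 → 37 → 53.
Putting the parts together: 35 bins, 50 pallets, 37 crates and then 57 bins, 54 pallets, 53 crates.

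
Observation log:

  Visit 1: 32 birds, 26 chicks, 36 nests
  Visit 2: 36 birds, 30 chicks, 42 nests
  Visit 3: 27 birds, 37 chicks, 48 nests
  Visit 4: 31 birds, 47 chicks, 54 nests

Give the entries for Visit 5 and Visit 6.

22 birds, 60 chicks, 60 nests; 26 birds, 76 chicks, 66 nests

For the birds, alternating steps +4, −9, +4, −9, …: 32, 36, 27, 31 → 22 → 26.
For the chicks, differences are 4, 7, 10, … (increasing by 3 each time): 26, 30, 37, 47 → 60 → 76.
Nests goes 36, 42, 48, 54 → 60 → 66 (+6 each step).
So the next two lines are 22 birds, 60 chicks, 60 nests and 26 birds, 76 chicks, 66 nests.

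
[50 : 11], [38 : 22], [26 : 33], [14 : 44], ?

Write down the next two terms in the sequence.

[2 : 55], [-10 : 66]

First coordinate: −12 each step, so 50, 38, 26, 14 → 2 → -10.
Second coordinate goes 11, 22, 33, 44 → 55 → 66 (+11 each step).
So the next two terms are [2 : 55] and [-10 : 66].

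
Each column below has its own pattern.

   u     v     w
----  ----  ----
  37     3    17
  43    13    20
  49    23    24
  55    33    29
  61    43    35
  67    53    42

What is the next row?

73  63  50

Column u: 37, 43, 49, 55, 61, 67 → 73 (+6 each step).
Column v goes 3, 13, 23, 33, 43, 53 → 63 (+10 each step).
For the column w, differences are 3, 4, 5, … (increasing by 1 each time): 17, 20, 24, 29, 35, 42 → 50.
Combining the parts gives 73  63  50.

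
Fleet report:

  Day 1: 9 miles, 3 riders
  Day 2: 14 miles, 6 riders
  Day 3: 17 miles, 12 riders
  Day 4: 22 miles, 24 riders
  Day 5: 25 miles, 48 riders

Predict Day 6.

For the miles, alternating steps +5, +3, +5, +3, …: 9, 14, 17, 22, 25 → 30.
Riders — ×2 each step: 3, 6, 12, 24, 48 → 96.
Combining the parts gives 30 miles, 96 riders.

30 miles, 96 riders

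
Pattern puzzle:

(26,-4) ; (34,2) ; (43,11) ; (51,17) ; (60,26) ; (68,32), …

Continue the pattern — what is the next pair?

(77,41)

First coordinate goes 26, 34, 43, 51, 60, 68 → 77 (alternating steps +8, +9, +8, +9, …).
Second coordinate: alternating steps +6, +9, +6, +9, …, so -4, 2, 11, 17, 26, 32 → 41.
Putting it together: (77,41).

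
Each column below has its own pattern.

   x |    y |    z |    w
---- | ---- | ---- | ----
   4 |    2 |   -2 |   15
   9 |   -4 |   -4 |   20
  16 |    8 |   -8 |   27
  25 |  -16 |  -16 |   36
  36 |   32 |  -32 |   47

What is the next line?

49  -64  -64  60

Column x: perfect squares: 2², 3², 4², …, so 4, 9, 16, 25, 36 → 49.
Column y: 2, -4, 8, -16, 32 → -64 (×(-2) each step).
Column z goes -2, -4, -8, -16, -32 → -64 (×2 each step).
Column w goes 15, 20, 27, 36, 47 → 60 (always 11 more than the column x).
Combining the parts gives 49  -64  -64  60.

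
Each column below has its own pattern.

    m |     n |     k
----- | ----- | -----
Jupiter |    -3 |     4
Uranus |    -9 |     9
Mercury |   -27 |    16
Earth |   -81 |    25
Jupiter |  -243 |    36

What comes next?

Uranus  -729  49

Column m — repeats Jupiter → Uranus → Mercury → Earth: Jupiter, Uranus, Mercury, Earth, Jupiter → Uranus.
Column n — ×3 each step: -3, -9, -27, -81, -243 → -729.
Column k goes 4, 9, 16, 25, 36 → 49 (perfect squares: 2², 3², 4², …).
So the next line is Uranus  -729  49.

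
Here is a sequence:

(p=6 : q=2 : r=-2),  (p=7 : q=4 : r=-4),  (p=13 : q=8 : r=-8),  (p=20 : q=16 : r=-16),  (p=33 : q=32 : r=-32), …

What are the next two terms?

P: each term is the sum of the two before it, so 6, 7, 13, 20, 33 → 53 → 86.
Q — ×2 each step: 2, 4, 8, 16, 32 → 64 → 128.
For the r, always the negative of the q: -2, -4, -8, -16, -32 → -64 → -128.
So the next two terms are (p=53 : q=64 : r=-64) and (p=86 : q=128 : r=-128).

(p=53 : q=64 : r=-64), (p=86 : q=128 : r=-128)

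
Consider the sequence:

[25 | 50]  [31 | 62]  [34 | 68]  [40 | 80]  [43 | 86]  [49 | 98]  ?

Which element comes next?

[52 | 104]

First part: 25, 31, 34, 40, 43, 49 → 52 (alternating steps +6, +3, +6, +3, …).
Second part: always 2 × the first part; 50, 62, 68, 80, 86, 98 → 104.
So the next element is [52 | 104].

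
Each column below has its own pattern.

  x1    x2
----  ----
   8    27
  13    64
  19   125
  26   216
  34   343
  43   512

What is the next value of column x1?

Column x1: differences are 5, 6, 7, … (increasing by 1 each time), so 8, 13, 19, 26, 34, 43 → 53.

53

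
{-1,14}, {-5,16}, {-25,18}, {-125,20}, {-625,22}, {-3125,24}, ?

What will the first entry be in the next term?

-15625

First entry — ×5 each step: -1, -5, -25, -125, -625, -3125 → -15625.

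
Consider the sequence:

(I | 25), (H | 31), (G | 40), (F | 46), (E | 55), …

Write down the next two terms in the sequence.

For the letter, letters move back 1 place in the alphabet: I, H, G, F, E → D → C.
For the second slot, alternating steps +6, +9, +6, +9, …: 25, 31, 40, 46, 55 → 61 → 70.
So the next two terms are (D | 61) and (C | 70).

(D | 61), (C | 70)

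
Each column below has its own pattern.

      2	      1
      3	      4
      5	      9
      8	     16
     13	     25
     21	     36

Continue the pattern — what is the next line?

First component: 2, 3, 5, 8, 13, 21 → 34 (each term is the sum of the two before it).
Second component: perfect squares: 1², 2², 3², …, so 1, 4, 9, 16, 25, 36 → 49.
Putting it together: 34  49.

34  49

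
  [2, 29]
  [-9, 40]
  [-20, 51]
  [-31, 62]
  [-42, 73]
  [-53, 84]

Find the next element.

First value — −11 each step: 2, -9, -20, -31, -42, -53 → -64.
Second value: 29, 40, 51, 62, 73, 84 → 95 (together with the first value always sums to 31).
Combining the parts gives [-64, 95].

[-64, 95]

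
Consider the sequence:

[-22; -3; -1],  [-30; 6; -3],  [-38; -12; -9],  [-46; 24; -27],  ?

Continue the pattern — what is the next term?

First slot: −8 each step; -22, -30, -38, -46 → -54.
Second slot: ×(-2) each step, so -3, 6, -12, 24 → -48.
For the third slot, ×3 each step: -1, -3, -9, -27 → -81.
Combining the parts gives [-54; -48; -81].

[-54; -48; -81]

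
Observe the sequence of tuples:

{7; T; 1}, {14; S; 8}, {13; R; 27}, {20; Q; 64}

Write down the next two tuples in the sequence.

{19; P; 125}, {26; O; 216}

First entry goes 7, 14, 13, 20 → 19 → 26 (alternating steps +7, −1, +7, −1, …).
Letter: letters move back 1 place in the alphabet; T, S, R, Q → P → O.
Third entry goes 1, 8, 27, 64 → 125 → 216 (perfect cubes: 1³, 2³, 3³, …).
So the next two tuples are {19; P; 125} and {26; O; 216}.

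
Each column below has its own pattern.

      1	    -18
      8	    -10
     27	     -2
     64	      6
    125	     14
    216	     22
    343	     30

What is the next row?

First component: perfect cubes: 1³, 2³, 3³, …; 1, 8, 27, 64, 125, 216, 343 → 512.
Second component: +8 each step; -18, -10, -2, 6, 14, 22, 30 → 38.
Combining the parts gives 512  38.

512  38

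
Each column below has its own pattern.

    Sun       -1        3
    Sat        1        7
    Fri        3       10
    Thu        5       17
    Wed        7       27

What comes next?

Tue  9  44

Day: runs backward through the weekdays Mon→Sun, so Sun, Sat, Fri, Thu, Wed → Tue.
Second component — +2 each step: -1, 1, 3, 5, 7 → 9.
Third component — each term is the sum of the two before it: 3, 7, 10, 17, 27 → 44.
So the next line is Tue  9  44.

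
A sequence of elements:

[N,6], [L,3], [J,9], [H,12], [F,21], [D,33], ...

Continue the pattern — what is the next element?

[B,54]

Letter: N, L, J, H, F, D → B (letters move back 2 places in the alphabet).
Second entry: each term is the sum of the two before it; 6, 3, 9, 12, 21, 33 → 54.
So the next element is [B,54].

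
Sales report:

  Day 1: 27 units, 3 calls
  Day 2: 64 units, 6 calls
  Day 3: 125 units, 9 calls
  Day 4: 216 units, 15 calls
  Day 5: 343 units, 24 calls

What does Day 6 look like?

Units: 27, 64, 125, 216, 343 → 512 (perfect cubes: 3³, 4³, 5³, …).
Calls: each term is the sum of the two before it; 3, 6, 9, 15, 24 → 39.
Combining the parts gives 512 units, 39 calls.

512 units, 39 calls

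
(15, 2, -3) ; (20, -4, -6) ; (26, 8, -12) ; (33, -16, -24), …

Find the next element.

(41, 32, -48)

First coordinate — differences are 5, 6, 7, … (increasing by 1 each time): 15, 20, 26, 33 → 41.
Second coordinate goes 2, -4, 8, -16 → 32 (×(-2) each step).
For the third coordinate, ×2 each step: -3, -6, -12, -24 → -48.
Putting it together: (41, 32, -48).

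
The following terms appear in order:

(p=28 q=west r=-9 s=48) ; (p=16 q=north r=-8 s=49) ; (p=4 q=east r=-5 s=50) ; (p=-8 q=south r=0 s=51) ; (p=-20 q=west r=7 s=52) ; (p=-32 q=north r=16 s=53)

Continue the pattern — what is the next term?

(p=-44 q=east r=27 s=54)

P: 28, 16, 4, -8, -20, -32 → -44 (−12 each step).
Q: repeats west → north → east → south; west, north, east, south, west, north → east.
For the r, differences are 1, 3, 5, … (increasing by 2 each time): -9, -8, -5, 0, 7, 16 → 27.
S goes 48, 49, 50, 51, 52, 53 → 54 (+1 each step).
Combining the parts gives (p=-44 q=east r=27 s=54).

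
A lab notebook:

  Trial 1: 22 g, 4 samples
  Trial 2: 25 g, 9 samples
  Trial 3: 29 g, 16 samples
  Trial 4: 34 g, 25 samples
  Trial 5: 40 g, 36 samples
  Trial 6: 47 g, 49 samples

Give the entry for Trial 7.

55 g, 64 samples

G — differences are 3, 4, 5, … (increasing by 1 each time): 22, 25, 29, 34, 40, 47 → 55.
Samples — perfect squares: 2², 3², 4², …: 4, 9, 16, 25, 36, 49 → 64.
Putting it together: 55 g, 64 samples.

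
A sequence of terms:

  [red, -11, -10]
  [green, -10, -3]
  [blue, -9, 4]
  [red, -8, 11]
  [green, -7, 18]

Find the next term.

[blue, -6, 25]

Colour — repeats red → green → blue: red, green, blue, red, green → blue.
Second entry: +1 each step, so -11, -10, -9, -8, -7 → -6.
Third entry — +7 each step: -10, -3, 4, 11, 18 → 25.
So the next term is [blue, -6, 25].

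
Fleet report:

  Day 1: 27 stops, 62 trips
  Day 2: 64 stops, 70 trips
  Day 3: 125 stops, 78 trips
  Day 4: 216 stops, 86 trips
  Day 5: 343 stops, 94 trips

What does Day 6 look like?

512 stops, 102 trips

Stops: 27, 64, 125, 216, 343 → 512 (perfect cubes: 3³, 4³, 5³, …).
Trips: 62, 70, 78, 86, 94 → 102 (+8 each step).
Combining the parts gives 512 stops, 102 trips.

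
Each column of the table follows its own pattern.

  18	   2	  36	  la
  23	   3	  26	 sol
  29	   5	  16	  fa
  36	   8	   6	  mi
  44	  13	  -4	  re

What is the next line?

53  21  -14  do

First component goes 18, 23, 29, 36, 44 → 53 (differences are 5, 6, 7, … (increasing by 1 each time)).
Second component — each term is the sum of the two before it: 2, 3, 5, 8, 13 → 21.
Third component goes 36, 26, 16, 6, -4 → -14 (−10 each step).
Note: runs backward through the solfège scale do→ti; la, sol, fa, mi, re → do.
Putting it together: 53  21  -14  do.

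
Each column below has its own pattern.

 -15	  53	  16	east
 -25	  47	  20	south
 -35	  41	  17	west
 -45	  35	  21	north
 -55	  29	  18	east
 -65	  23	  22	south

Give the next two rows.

For the first component, −10 each step: -15, -25, -35, -45, -55, -65 → -75 → -85.
Second component: 53, 47, 41, 35, 29, 23 → 17 → 11 (−6 each step).
Third component: alternating steps +4, −3, +4, −3, …; 16, 20, 17, 21, 18, 22 → 19 → 23.
Direction: repeats east → south → west → north, so east, south, west, north, east, south → west → north.
Putting the parts together: -75  17  19  west and then -85  11  23  north.

-75  17  19  west; -85  11  23  north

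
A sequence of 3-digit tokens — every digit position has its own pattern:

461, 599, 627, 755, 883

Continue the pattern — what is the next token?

911

First digit: 4, 5, 6, 7, 8 → 9 (+1 each step, mod 10).
Second digit: 6, 9, 2, 5, 8 → 1 (+3 each step, mod 10).
For the third digit, −2 each step, mod 10: 1, 9, 7, 5, 3 → 1.
Combining the parts gives 911.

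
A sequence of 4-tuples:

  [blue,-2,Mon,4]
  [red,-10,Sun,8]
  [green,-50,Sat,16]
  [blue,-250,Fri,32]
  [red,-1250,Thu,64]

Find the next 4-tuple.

[green,-6250,Wed,128]

Colour goes blue, red, green, blue, red → green (repeats blue → red → green).
For the second coordinate, ×5 each step: -2, -10, -50, -250, -1250 → -6250.
Day — runs backward through the weekdays Mon→Sun: Mon, Sun, Sat, Fri, Thu → Wed.
Fourth coordinate — ×2 each step: 4, 8, 16, 32, 64 → 128.
Combining the parts gives [green,-6250,Wed,128].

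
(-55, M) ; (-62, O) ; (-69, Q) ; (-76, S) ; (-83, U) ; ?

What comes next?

First coordinate goes -55, -62, -69, -76, -83 → -90 (−7 each step).
For the letter, letters move forward 2 places in the alphabet: M, O, Q, S, U → W.
Combining the parts gives (-90, W).

(-90, W)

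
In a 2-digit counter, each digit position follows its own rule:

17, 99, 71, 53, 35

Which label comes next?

First digit: 1, 9, 7, 5, 3 → 1 (−2 each step, mod 10).
Second digit: +2 each step, mod 10; 7, 9, 1, 3, 5 → 7.
So the next label is 17.

17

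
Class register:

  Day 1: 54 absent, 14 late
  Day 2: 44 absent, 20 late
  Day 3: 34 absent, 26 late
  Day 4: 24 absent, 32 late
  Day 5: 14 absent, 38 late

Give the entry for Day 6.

Absent: −10 each step, so 54, 44, 34, 24, 14 → 4.
Late: +6 each step, so 14, 20, 26, 32, 38 → 44.
So the next record is 4 absent, 44 late.

4 absent, 44 late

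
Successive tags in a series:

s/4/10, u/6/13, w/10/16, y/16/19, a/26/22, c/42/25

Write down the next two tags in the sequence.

Letter: s, u, w, y, a, c → e → g (letters move forward 2 places in the alphabet, wrapping Z→A).
Second component goes 4, 6, 10, 16, 26, 42 → 68 → 110 (each term is the sum of the two before it).
Third component: 10, 13, 16, 19, 22, 25 → 28 → 31 (+3 each step).
So the next two tags are e/68/28 and g/110/31.

e/68/28, g/110/31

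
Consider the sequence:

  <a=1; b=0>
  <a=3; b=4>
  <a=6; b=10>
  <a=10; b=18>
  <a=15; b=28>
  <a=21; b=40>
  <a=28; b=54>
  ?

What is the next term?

A goes 1, 3, 6, 10, 15, 21, 28 → 36 (differences are 2, 3, 4, … (increasing by 1 each time)).
For the b, differences are 4, 6, 8, … (increasing by 2 each time): 0, 4, 10, 18, 28, 40, 54 → 70.
Combining the parts gives <a=36; b=70>.

<a=36; b=70>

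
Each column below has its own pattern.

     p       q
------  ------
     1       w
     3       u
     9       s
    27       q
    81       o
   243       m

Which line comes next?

Column p: ×3 each step; 1, 3, 9, 27, 81, 243 → 729.
Column q — letters move back 2 places in the alphabet: w, u, s, q, o, m → k.
So the next line is 729  k.

729  k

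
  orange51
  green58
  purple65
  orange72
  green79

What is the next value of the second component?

86

Second component: +7 each step, so 51, 58, 65, 72, 79 → 86.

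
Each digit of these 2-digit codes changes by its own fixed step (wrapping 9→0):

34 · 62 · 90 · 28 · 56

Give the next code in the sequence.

84

For the first digit, +3 each step, mod 10: 3, 6, 9, 2, 5 → 8.
Second digit — −2 each step, mod 10: 4, 2, 0, 8, 6 → 4.
Putting it together: 84.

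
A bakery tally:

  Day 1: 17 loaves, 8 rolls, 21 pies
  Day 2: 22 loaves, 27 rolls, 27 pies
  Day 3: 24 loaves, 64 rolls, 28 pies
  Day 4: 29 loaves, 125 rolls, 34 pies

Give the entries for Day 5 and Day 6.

31 loaves, 216 rolls, 35 pies; 36 loaves, 343 rolls, 41 pies

For the loaves, alternating steps +5, +2, +5, +2, …: 17, 22, 24, 29 → 31 → 36.
Rolls: perfect cubes: 2³, 3³, 4³, …; 8, 27, 64, 125 → 216 → 343.
Pies: alternating steps +6, +1, +6, +1, …; 21, 27, 28, 34 → 35 → 41.
Putting the parts together: 31 loaves, 216 rolls, 35 pies and then 36 loaves, 343 rolls, 41 pies.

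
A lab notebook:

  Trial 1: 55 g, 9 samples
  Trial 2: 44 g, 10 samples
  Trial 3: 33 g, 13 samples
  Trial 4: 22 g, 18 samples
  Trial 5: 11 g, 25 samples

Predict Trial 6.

0 g, 34 samples

G: −11 each step, so 55, 44, 33, 22, 11 → 0.
Samples: differences are 1, 3, 5, … (increasing by 2 each time); 9, 10, 13, 18, 25 → 34.
Putting it together: 0 g, 34 samples.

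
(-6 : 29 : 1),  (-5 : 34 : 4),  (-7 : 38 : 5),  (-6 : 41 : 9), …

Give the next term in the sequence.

First component goes -6, -5, -7, -6 → -8 (alternating steps +1, −2, +1, −2, …).
Second component goes 29, 34, 38, 41 → 43 (differences are 5, 4, 3, … (decreasing by 1 each time)).
Third component: each term is the sum of the two before it; 1, 4, 5, 9 → 14.
Combining the parts gives (-8 : 43 : 14).

(-8 : 43 : 14)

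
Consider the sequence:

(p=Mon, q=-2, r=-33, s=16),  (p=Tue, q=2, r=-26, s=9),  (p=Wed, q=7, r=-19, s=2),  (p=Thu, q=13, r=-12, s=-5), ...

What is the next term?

(p=Fri, q=20, r=-5, s=-12)

P: Mon, Tue, Wed, Thu → Fri (runs through the weekdays Mon→Sun).
Q: differences are 4, 5, 6, … (increasing by 1 each time), so -2, 2, 7, 13 → 20.
R goes -33, -26, -19, -12 → -5 (+7 each step).
S — −7 each step: 16, 9, 2, -5 → -12.
So the next term is (p=Fri, q=20, r=-5, s=-12).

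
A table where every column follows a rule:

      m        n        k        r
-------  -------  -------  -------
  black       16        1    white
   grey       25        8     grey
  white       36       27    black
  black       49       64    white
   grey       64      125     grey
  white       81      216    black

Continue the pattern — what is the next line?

black  100  343  white

Column m: repeats black → grey → white, so black, grey, white, black, grey, white → black.
Column n goes 16, 25, 36, 49, 64, 81 → 100 (perfect squares: 4², 5², 6², …).
Column k: perfect cubes: 1³, 2³, 3³, …, so 1, 8, 27, 64, 125, 216 → 343.
Column r: repeats white → grey → black; white, grey, black, white, grey, black → white.
Combining the parts gives black  100  343  white.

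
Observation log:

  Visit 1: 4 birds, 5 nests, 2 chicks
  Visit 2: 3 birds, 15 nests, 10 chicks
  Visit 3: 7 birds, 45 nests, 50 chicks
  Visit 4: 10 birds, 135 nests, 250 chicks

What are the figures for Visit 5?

Birds goes 4, 3, 7, 10 → 17 (each term is the sum of the two before it).
Nests — ×3 each step: 5, 15, 45, 135 → 405.
Chicks: 2, 10, 50, 250 → 1250 (×5 each step).
Putting it together: 17 birds, 405 nests, 1250 chicks.

17 birds, 405 nests, 1250 chicks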